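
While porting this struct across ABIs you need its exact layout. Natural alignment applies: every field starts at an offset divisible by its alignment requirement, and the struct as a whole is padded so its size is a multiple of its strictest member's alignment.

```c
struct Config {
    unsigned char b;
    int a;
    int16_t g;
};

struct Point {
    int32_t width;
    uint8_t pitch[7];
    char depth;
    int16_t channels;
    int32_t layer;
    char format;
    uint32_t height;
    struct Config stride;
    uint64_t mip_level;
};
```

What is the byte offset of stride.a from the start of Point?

Config: @0: b [1B, align 1] → 1; +3 pad (align 4); @4: a [4B, align 4] → 8; @8: g [2B, align 2] → 10; +2 tail pad (align 4); size 12, align 4
@0: width [4B, align 4] → 4
@4: pitch [7B, align 1] → 11
@11: depth [1B, align 1] → 12
@12: channels [2B, align 2] → 14
+2 pad (align 4)
@16: layer [4B, align 4] → 20
@20: format [1B, align 1] → 21
+3 pad (align 4)
@24: height [4B, align 4] → 28
@28: stride [12B, align 4] → 40
within Config: a at 4
28 + 4 = 32

32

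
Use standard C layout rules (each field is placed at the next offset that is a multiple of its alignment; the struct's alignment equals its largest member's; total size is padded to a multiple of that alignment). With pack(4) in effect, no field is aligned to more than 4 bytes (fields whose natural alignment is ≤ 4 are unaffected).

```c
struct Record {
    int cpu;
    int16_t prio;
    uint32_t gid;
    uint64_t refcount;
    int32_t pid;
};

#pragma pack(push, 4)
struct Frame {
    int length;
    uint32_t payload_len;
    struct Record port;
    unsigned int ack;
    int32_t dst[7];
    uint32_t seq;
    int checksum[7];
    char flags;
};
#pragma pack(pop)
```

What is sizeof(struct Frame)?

108 bytes

Record: cpu at 0 (size 4, align 4) → ends 4; prio at 4 (size 2, align 2) → ends 6; pad 2 to align 4 for gid; gid at 8 (size 4, align 4) → ends 12; pad 4 to align 8 for refcount; refcount at 16 (size 8, align 8) → ends 24; pid at 24 (size 4, align 4) → ends 28; tail pad 4 to reach multiple of 8; total 32 bytes, alignment 8
length at 0 (size 4, align 4) → ends 4
payload_len at 4 (size 4, align 4) → ends 8
port at 8 (size 32, align 4) → ends 40
ack at 40 (size 4, align 4) → ends 44
dst at 44 (size 28, align 4) → ends 72
seq at 72 (size 4, align 4) → ends 76
checksum at 76 (size 28, align 4) → ends 104
flags at 104 (size 1, align 1) → ends 105
tail pad 3 to reach multiple of 4
total 108 bytes, alignment 4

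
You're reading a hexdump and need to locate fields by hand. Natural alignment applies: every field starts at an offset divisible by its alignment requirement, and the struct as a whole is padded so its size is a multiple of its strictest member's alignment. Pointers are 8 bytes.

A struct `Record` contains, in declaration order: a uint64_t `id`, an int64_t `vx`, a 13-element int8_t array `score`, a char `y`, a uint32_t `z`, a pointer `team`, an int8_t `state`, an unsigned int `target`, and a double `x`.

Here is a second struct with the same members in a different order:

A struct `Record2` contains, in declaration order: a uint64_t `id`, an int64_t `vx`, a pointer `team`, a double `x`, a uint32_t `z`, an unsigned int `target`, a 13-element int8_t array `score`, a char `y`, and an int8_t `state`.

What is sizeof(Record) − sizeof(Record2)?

8

@0: id [8B, align 8] → 8
@8: vx [8B, align 8] → 16
@16: score [13B, align 1] → 29
@29: y [1B, align 1] → 30
+2 pad (align 4)
@32: z [4B, align 4] → 36
+4 pad (align 8)
@40: team [8B, align 8] → 48
@48: state [1B, align 1] → 49
+3 pad (align 4)
@52: target [4B, align 4] → 56
@56: x [8B, align 8] → 64
size 64, align 8
— Record2 —
@0: id [8B, align 8] → 8
@8: vx [8B, align 8] → 16
@16: team [8B, align 8] → 24
@24: x [8B, align 8] → 32
@32: z [4B, align 4] → 36
@36: target [4B, align 4] → 40
@40: score [13B, align 1] → 53
@53: y [1B, align 1] → 54
@54: state [1B, align 1] → 55
+1 tail pad (align 8)
size 56, align 8
64 − 56 = 8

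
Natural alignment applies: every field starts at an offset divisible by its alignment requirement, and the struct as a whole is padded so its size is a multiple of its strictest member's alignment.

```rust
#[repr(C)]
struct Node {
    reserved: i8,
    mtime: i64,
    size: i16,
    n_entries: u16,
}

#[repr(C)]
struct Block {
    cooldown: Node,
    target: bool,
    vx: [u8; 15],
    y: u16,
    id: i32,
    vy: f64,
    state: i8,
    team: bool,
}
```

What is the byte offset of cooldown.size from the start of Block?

Node: @0: reserved [1B, align 1] → 1; +7 pad (align 8); @8: mtime [8B, align 8] → 16; @16: size [2B, align 2] → 18; @18: n_entries [2B, align 2] → 20; +4 tail pad (align 8); size 24, align 8
@0: cooldown [24B, align 8] → 24
within Node: size at 16
0 + 16 = 16

16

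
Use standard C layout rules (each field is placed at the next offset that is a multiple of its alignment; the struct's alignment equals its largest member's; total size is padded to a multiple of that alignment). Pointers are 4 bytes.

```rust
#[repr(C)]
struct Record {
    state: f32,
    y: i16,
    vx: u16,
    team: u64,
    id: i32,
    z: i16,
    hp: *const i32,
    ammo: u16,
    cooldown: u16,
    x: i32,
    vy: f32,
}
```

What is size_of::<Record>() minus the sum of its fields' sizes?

2

0..4  state  (4B, 4-aligned)
4..6  y  (2B, 2-aligned)
6..8  vx  (2B, 2-aligned)
8..16  team  (8B, 8-aligned)
16..20  id  (4B, 4-aligned)
20..22  z  (2B, 2-aligned)
22..24  -- padding (2B)
24..28  hp  (4B, 4-aligned)
28..30  ammo  (2B, 2-aligned)
30..32  cooldown  (2B, 2-aligned)
32..36  x  (4B, 4-aligned)
36..40  vy  (4B, 4-aligned)
sizeof = 40, alignof = 8
data bytes 38, size 40 → padding 2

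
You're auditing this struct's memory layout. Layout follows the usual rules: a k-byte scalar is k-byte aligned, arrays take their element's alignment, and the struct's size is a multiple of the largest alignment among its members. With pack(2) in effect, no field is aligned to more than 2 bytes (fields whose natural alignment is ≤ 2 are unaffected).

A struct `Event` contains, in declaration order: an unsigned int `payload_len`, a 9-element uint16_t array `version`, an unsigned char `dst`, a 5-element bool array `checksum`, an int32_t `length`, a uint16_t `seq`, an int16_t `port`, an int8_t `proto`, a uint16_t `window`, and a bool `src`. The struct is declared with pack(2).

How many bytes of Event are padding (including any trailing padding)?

2

0..4  payload_len  (4B, 2-aligned)
4..22  version  (18B, 2-aligned)
22..23  dst  (1B, 1-aligned)
23..28  checksum  (5B, 1-aligned)
28..32  length  (4B, 2-aligned)
32..34  seq  (2B, 2-aligned)
34..36  port  (2B, 2-aligned)
36..37  proto  (1B, 1-aligned)
37..38  -- padding (1B)
38..40  window  (2B, 2-aligned)
40..41  src  (1B, 1-aligned)
41..42  -- tail padding (1B)
sizeof = 42, alignof = 2
data bytes 40, size 42 → padding 2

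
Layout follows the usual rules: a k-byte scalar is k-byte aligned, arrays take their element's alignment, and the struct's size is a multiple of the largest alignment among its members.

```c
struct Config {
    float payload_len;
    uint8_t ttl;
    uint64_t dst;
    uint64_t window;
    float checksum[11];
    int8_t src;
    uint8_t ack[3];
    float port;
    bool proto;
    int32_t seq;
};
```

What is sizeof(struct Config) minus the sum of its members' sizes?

payload_len at 0 (size 4, align 4) → ends 4
ttl at 4 (size 1, align 1) → ends 5
pad 3 to align 8 for dst
dst at 8 (size 8, align 8) → ends 16
window at 16 (size 8, align 8) → ends 24
checksum at 24 (size 44, align 4) → ends 68
src at 68 (size 1, align 1) → ends 69
ack at 69 (size 3, align 1) → ends 72
port at 72 (size 4, align 4) → ends 76
proto at 76 (size 1, align 1) → ends 77
pad 3 to align 4 for seq
seq at 80 (size 4, align 4) → ends 84
tail pad 4 to reach multiple of 8
total 88 bytes, alignment 8
data bytes 78, size 88 → padding 10

10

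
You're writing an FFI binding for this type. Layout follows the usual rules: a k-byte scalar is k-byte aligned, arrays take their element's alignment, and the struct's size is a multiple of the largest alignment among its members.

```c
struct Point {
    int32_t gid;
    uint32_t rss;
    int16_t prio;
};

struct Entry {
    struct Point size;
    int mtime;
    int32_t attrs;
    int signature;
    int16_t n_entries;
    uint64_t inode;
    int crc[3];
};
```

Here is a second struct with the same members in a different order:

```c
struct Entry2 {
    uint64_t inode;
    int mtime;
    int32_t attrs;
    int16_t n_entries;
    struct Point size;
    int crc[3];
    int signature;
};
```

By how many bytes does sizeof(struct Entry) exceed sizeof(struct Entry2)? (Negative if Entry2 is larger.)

Point: @0: gid [4B, align 4] → 4; @4: rss [4B, align 4] → 8; @8: prio [2B, align 2] → 10; +2 tail pad (align 4); size 12, align 4
@0: size [12B, align 4] → 12
@12: mtime [4B, align 4] → 16
@16: attrs [4B, align 4] → 20
@20: signature [4B, align 4] → 24
@24: n_entries [2B, align 2] → 26
+6 pad (align 8)
@32: inode [8B, align 8] → 40
@40: crc [12B, align 4] → 52
+4 tail pad (align 8)
size 56, align 8
— Entry2 —
@0: inode [8B, align 8] → 8
@8: mtime [4B, align 4] → 12
@12: attrs [4B, align 4] → 16
@16: n_entries [2B, align 2] → 18
+2 pad (align 4)
@20: size [12B, align 4] → 32
@32: crc [12B, align 4] → 44
@44: signature [4B, align 4] → 48
size 48, align 8
56 − 48 = 8

8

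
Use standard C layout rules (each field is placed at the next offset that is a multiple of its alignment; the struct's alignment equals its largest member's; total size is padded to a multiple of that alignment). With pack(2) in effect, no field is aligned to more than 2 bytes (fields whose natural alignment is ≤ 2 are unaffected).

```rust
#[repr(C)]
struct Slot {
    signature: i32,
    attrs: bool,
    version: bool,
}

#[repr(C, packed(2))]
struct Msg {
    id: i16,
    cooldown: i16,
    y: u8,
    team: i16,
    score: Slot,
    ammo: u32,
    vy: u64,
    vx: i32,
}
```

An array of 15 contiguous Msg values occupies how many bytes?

Slot: @0: signature [4B, align 4] → 4; @4: attrs [1B, align 1] → 5; @5: version [1B, align 1] → 6; +2 tail pad (align 4); size 8, align 4
@0: id [2B, align 2] → 2
@2: cooldown [2B, align 2] → 4
@4: y [1B, align 1] → 5
+1 pad (align 2)
@6: team [2B, align 2] → 8
@8: score [8B, align 2] → 16
@16: ammo [4B, align 2] → 20
@20: vy [8B, align 2] → 28
@28: vx [4B, align 2] → 32
size 32, align 2
array of 15: 15 × 32 = 480

480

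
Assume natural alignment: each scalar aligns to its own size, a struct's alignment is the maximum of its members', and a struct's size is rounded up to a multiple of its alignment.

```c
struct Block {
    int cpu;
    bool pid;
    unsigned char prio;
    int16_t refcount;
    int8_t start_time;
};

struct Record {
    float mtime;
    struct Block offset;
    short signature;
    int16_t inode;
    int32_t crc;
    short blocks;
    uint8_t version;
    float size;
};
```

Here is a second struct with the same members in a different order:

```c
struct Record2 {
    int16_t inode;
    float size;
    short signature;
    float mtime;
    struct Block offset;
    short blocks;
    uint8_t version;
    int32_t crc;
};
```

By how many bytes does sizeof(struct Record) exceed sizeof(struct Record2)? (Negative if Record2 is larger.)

Block: 0..4  cpu  (4B, 4-aligned); 4..5  pid  (1B, 1-aligned); 5..6  prio  (1B, 1-aligned); 6..8  refcount  (2B, 2-aligned); 8..9  start_time  (1B, 1-aligned); 9..12  -- tail padding (3B); sizeof = 12, alignof = 4
0..4  mtime  (4B, 4-aligned)
4..16  offset  (12B, 4-aligned)
16..18  signature  (2B, 2-aligned)
18..20  inode  (2B, 2-aligned)
20..24  crc  (4B, 4-aligned)
24..26  blocks  (2B, 2-aligned)
26..27  version  (1B, 1-aligned)
27..28  -- padding (1B)
28..32  size  (4B, 4-aligned)
sizeof = 32, alignof = 4
— Record2 —
0..2  inode  (2B, 2-aligned)
2..4  -- padding (2B)
4..8  size  (4B, 4-aligned)
8..10  signature  (2B, 2-aligned)
10..12  -- padding (2B)
12..16  mtime  (4B, 4-aligned)
16..28  offset  (12B, 4-aligned)
28..30  blocks  (2B, 2-aligned)
30..31  version  (1B, 1-aligned)
31..32  -- padding (1B)
32..36  crc  (4B, 4-aligned)
sizeof = 36, alignof = 4
32 − 36 = -4

-4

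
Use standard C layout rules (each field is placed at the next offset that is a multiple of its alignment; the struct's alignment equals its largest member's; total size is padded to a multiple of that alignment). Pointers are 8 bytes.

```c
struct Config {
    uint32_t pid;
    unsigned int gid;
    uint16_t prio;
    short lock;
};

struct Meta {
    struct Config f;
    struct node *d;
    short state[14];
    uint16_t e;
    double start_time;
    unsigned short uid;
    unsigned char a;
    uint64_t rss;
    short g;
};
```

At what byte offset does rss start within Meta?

72

Config: pid at 0 (size 4, align 4) → ends 4; gid at 4 (size 4, align 4) → ends 8; prio at 8 (size 2, align 2) → ends 10; lock at 10 (size 2, align 2) → ends 12; total 12 bytes, alignment 4
f at 0 (size 12, align 4) → ends 12
pad 4 to align 8 for d
d at 16 (size 8, align 8) → ends 24
state at 24 (size 28, align 2) → ends 52
e at 52 (size 2, align 2) → ends 54
pad 2 to align 8 for start_time
start_time at 56 (size 8, align 8) → ends 64
uid at 64 (size 2, align 2) → ends 66
a at 66 (size 1, align 1) → ends 67
pad 5 to align 8 for rss
rss at 72 (size 8, align 8) → ends 80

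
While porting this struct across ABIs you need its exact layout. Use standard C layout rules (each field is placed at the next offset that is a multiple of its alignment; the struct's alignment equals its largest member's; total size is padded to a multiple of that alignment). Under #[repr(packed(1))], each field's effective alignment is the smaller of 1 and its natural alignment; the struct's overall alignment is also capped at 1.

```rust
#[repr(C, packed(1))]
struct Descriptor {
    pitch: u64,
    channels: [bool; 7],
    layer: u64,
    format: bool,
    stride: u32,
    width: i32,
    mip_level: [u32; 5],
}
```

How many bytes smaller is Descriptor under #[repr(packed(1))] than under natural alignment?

4

natural layout:
  @0: pitch [8B, align 8] → 8
  @8: channels [7B, align 1] → 15
  +1 pad (align 8)
  @16: layer [8B, align 8] → 24
  @24: format [1B, align 1] → 25
  +3 pad (align 4)
  @28: stride [4B, align 4] → 32
  @32: width [4B, align 4] → 36
  @36: mip_level [20B, align 4] → 56
  size 56, align 8
packed(1) layout:
  @0: pitch [8B, align 1] → 8
  @8: channels [7B, align 1] → 15
  @15: layer [8B, align 1] → 23
  @23: format [1B, align 1] → 24
  @24: stride [4B, align 1] → 28
  @28: width [4B, align 1] → 32
  @32: mip_level [20B, align 1] → 52
  size 52, align 1
56 − 52 = 4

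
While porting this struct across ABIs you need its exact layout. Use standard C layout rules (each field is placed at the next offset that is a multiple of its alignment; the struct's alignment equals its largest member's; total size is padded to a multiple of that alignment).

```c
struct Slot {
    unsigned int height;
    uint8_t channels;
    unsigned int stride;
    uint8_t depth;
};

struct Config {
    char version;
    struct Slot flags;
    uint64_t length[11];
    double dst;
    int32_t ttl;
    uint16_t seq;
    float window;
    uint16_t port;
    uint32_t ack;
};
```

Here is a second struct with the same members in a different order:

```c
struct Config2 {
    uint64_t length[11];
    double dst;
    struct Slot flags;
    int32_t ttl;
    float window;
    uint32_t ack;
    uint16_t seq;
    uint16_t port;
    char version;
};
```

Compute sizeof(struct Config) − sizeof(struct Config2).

Slot: height at 0 (size 4, align 4) → ends 4; channels at 4 (size 1, align 1) → ends 5; pad 3 to align 4 for stride; stride at 8 (size 4, align 4) → ends 12; depth at 12 (size 1, align 1) → ends 13; tail pad 3 to reach multiple of 4; total 16 bytes, alignment 4
version at 0 (size 1, align 1) → ends 1
pad 3 to align 4 for flags
flags at 4 (size 16, align 4) → ends 20
pad 4 to align 8 for length
length at 24 (size 88, align 8) → ends 112
dst at 112 (size 8, align 8) → ends 120
ttl at 120 (size 4, align 4) → ends 124
seq at 124 (size 2, align 2) → ends 126
pad 2 to align 4 for window
window at 128 (size 4, align 4) → ends 132
port at 132 (size 2, align 2) → ends 134
pad 2 to align 4 for ack
ack at 136 (size 4, align 4) → ends 140
tail pad 4 to reach multiple of 8
total 144 bytes, alignment 8
— Config2 —
length at 0 (size 88, align 8) → ends 88
dst at 88 (size 8, align 8) → ends 96
flags at 96 (size 16, align 4) → ends 112
ttl at 112 (size 4, align 4) → ends 116
window at 116 (size 4, align 4) → ends 120
ack at 120 (size 4, align 4) → ends 124
seq at 124 (size 2, align 2) → ends 126
port at 126 (size 2, align 2) → ends 128
version at 128 (size 1, align 1) → ends 129
tail pad 7 to reach multiple of 8
total 136 bytes, alignment 8
144 − 136 = 8

8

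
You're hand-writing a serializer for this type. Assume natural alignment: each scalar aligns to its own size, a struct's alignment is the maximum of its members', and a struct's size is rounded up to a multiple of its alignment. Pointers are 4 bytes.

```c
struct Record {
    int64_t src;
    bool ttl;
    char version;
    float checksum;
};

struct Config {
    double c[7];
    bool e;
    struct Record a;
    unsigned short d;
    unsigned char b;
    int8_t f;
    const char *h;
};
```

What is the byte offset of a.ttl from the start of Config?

Record: src at 0 (size 8, align 8) → ends 8; ttl at 8 (size 1, align 1) → ends 9; version at 9 (size 1, align 1) → ends 10; pad 2 to align 4 for checksum; checksum at 12 (size 4, align 4) → ends 16; total 16 bytes, alignment 8
c at 0 (size 56, align 8) → ends 56
e at 56 (size 1, align 1) → ends 57
pad 7 to align 8 for a
a at 64 (size 16, align 8) → ends 80
within Record: ttl at 8
64 + 8 = 72

72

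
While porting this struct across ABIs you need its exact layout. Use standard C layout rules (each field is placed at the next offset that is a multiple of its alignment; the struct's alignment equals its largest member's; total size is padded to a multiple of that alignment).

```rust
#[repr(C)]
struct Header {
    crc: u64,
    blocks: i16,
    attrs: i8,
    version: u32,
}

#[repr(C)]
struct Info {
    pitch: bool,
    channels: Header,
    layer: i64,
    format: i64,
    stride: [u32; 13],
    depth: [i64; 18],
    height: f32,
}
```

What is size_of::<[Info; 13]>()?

3224

Header: @0: crc [8B, align 8] → 8; @8: blocks [2B, align 2] → 10; @10: attrs [1B, align 1] → 11; +1 pad (align 4); @12: version [4B, align 4] → 16; size 16, align 8
@0: pitch [1B, align 1] → 1
+7 pad (align 8)
@8: channels [16B, align 8] → 24
@24: layer [8B, align 8] → 32
@32: format [8B, align 8] → 40
@40: stride [52B, align 4] → 92
+4 pad (align 8)
@96: depth [144B, align 8] → 240
@240: height [4B, align 4] → 244
+4 tail pad (align 8)
size 248, align 8
array of 13: 13 × 248 = 3224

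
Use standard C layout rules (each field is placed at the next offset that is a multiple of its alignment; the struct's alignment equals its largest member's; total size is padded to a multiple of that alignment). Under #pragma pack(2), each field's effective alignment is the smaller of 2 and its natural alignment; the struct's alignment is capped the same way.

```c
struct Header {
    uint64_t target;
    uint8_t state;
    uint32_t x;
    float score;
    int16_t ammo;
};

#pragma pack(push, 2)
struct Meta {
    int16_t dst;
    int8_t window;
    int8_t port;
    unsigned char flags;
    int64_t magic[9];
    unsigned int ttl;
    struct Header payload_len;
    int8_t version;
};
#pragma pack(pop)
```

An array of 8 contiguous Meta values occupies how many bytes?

Header: 0..8  target  (8B, 8-aligned); 8..9  state  (1B, 1-aligned); 9..12  -- padding (3B); 12..16  x  (4B, 4-aligned); 16..20  score  (4B, 4-aligned); 20..22  ammo  (2B, 2-aligned); 22..24  -- tail padding (2B); sizeof = 24, alignof = 8
0..2  dst  (2B, 2-aligned)
2..3  window  (1B, 1-aligned)
3..4  port  (1B, 1-aligned)
4..5  flags  (1B, 1-aligned)
5..6  -- padding (1B)
6..78  magic  (72B, 2-aligned)
78..82  ttl  (4B, 2-aligned)
82..106  payload_len  (24B, 2-aligned)
106..107  version  (1B, 1-aligned)
107..108  -- tail padding (1B)
sizeof = 108, alignof = 2
array of 8: 8 × 108 = 864

864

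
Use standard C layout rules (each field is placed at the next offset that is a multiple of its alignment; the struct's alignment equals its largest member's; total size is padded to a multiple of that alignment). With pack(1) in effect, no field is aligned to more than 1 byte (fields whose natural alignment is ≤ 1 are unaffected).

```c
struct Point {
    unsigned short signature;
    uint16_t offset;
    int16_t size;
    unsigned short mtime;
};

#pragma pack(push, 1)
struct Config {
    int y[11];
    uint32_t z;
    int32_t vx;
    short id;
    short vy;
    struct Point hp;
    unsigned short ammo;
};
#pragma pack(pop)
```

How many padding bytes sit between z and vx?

Point: @0: signature [2B, align 2] → 2; @2: offset [2B, align 2] → 4; @4: size [2B, align 2] → 6; @6: mtime [2B, align 2] → 8; size 8, align 2
@0: y [44B, align 1] → 44
@44: z [4B, align 1] → 48
@48: vx [4B, align 1] → 52

0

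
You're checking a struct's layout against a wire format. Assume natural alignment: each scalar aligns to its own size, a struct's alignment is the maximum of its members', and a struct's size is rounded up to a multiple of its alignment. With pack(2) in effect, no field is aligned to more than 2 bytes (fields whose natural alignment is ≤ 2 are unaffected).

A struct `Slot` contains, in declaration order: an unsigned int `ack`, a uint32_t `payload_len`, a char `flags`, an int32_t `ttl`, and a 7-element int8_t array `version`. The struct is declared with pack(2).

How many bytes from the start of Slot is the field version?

@0: ack [4B, align 2] → 4
@4: payload_len [4B, align 2] → 8
@8: flags [1B, align 1] → 9
+1 pad (align 2)
@10: ttl [4B, align 2] → 14
@14: version [7B, align 1] → 21

14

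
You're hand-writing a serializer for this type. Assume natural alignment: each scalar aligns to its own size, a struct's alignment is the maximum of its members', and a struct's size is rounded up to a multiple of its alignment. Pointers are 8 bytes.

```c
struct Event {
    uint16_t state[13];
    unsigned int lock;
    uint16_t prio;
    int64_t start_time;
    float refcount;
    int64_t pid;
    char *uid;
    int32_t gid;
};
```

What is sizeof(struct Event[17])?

0..26  state  (26B, 2-aligned)
26..28  -- padding (2B)
28..32  lock  (4B, 4-aligned)
32..34  prio  (2B, 2-aligned)
34..40  -- padding (6B)
40..48  start_time  (8B, 8-aligned)
48..52  refcount  (4B, 4-aligned)
52..56  -- padding (4B)
56..64  pid  (8B, 8-aligned)
64..72  uid  (8B, 8-aligned)
72..76  gid  (4B, 4-aligned)
76..80  -- tail padding (4B)
sizeof = 80, alignof = 8
array of 17: 17 × 80 = 1360

1360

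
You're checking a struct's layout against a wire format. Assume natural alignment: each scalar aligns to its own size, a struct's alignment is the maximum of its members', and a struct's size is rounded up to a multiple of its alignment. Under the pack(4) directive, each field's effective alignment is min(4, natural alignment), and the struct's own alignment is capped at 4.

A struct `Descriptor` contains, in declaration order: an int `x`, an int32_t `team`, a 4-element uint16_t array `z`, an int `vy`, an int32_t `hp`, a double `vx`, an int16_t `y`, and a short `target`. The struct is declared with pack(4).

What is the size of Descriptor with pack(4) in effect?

0..4  x  (4B, 4-aligned)
4..8  team  (4B, 4-aligned)
8..16  z  (8B, 2-aligned)
16..20  vy  (4B, 4-aligned)
20..24  hp  (4B, 4-aligned)
24..32  vx  (8B, 4-aligned)
32..34  y  (2B, 2-aligned)
34..36  target  (2B, 2-aligned)
sizeof = 36, alignof = 4

36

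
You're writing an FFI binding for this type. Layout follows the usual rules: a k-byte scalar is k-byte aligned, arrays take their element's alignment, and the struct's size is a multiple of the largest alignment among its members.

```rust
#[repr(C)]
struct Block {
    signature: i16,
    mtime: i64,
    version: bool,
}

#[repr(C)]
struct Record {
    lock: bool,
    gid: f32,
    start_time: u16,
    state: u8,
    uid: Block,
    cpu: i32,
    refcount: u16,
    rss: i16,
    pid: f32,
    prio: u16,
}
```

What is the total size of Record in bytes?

56

Block: signature at 0 (size 2, align 2) → ends 2; pad 6 to align 8 for mtime; mtime at 8 (size 8, align 8) → ends 16; version at 16 (size 1, align 1) → ends 17; tail pad 7 to reach multiple of 8; total 24 bytes, alignment 8
lock at 0 (size 1, align 1) → ends 1
pad 3 to align 4 for gid
gid at 4 (size 4, align 4) → ends 8
start_time at 8 (size 2, align 2) → ends 10
state at 10 (size 1, align 1) → ends 11
pad 5 to align 8 for uid
uid at 16 (size 24, align 8) → ends 40
cpu at 40 (size 4, align 4) → ends 44
refcount at 44 (size 2, align 2) → ends 46
rss at 46 (size 2, align 2) → ends 48
pid at 48 (size 4, align 4) → ends 52
prio at 52 (size 2, align 2) → ends 54
tail pad 2 to reach multiple of 8
total 56 bytes, alignment 8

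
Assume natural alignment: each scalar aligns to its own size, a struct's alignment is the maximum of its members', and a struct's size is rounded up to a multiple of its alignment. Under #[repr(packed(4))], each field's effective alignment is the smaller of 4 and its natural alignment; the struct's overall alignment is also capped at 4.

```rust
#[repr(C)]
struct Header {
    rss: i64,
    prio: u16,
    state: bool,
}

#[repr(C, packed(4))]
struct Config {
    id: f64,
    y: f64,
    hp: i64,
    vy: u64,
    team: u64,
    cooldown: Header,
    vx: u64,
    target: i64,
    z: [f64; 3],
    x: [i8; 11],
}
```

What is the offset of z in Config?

Header: rss at 0 (size 8, align 8) → ends 8; prio at 8 (size 2, align 2) → ends 10; state at 10 (size 1, align 1) → ends 11; tail pad 5 to reach multiple of 8; total 16 bytes, alignment 8
id at 0 (size 8, align 4) → ends 8
y at 8 (size 8, align 4) → ends 16
hp at 16 (size 8, align 4) → ends 24
vy at 24 (size 8, align 4) → ends 32
team at 32 (size 8, align 4) → ends 40
cooldown at 40 (size 16, align 4) → ends 56
vx at 56 (size 8, align 4) → ends 64
target at 64 (size 8, align 4) → ends 72
z at 72 (size 24, align 4) → ends 96

72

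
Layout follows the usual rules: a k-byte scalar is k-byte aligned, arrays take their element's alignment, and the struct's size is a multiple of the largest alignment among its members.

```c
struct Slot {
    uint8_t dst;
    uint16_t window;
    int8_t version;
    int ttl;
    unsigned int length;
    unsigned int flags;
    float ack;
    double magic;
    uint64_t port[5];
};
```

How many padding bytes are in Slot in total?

4

@0: dst [1B, align 1] → 1
+1 pad (align 2)
@2: window [2B, align 2] → 4
@4: version [1B, align 1] → 5
+3 pad (align 4)
@8: ttl [4B, align 4] → 12
@12: length [4B, align 4] → 16
@16: flags [4B, align 4] → 20
@20: ack [4B, align 4] → 24
@24: magic [8B, align 8] → 32
@32: port [40B, align 8] → 72
size 72, align 8
data bytes 68, size 72 → padding 4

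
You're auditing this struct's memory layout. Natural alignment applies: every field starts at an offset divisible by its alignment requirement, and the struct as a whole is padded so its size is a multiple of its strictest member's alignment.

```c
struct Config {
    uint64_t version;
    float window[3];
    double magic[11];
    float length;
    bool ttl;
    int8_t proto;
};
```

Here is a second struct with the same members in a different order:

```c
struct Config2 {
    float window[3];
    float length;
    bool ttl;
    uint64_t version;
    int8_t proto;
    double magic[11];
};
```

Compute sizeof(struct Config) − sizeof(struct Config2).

0..8  version  (8B, 8-aligned)
8..20  window  (12B, 4-aligned)
20..24  -- padding (4B)
24..112  magic  (88B, 8-aligned)
112..116  length  (4B, 4-aligned)
116..117  ttl  (1B, 1-aligned)
117..118  proto  (1B, 1-aligned)
118..120  -- tail padding (2B)
sizeof = 120, alignof = 8
— Config2 —
0..12  window  (12B, 4-aligned)
12..16  length  (4B, 4-aligned)
16..17  ttl  (1B, 1-aligned)
17..24  -- padding (7B)
24..32  version  (8B, 8-aligned)
32..33  proto  (1B, 1-aligned)
33..40  -- padding (7B)
40..128  magic  (88B, 8-aligned)
sizeof = 128, alignof = 8
120 − 128 = -8

-8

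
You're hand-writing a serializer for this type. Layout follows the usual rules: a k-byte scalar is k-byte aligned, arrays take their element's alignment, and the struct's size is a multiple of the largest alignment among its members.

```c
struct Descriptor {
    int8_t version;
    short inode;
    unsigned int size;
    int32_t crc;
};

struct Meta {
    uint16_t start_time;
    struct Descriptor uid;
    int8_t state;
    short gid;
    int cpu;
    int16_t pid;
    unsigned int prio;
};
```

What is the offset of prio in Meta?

Descriptor: 0..1  version  (1B, 1-aligned); 1..2  -- padding (1B); 2..4  inode  (2B, 2-aligned); 4..8  size  (4B, 4-aligned); 8..12  crc  (4B, 4-aligned); sizeof = 12, alignof = 4
0..2  start_time  (2B, 2-aligned)
2..4  -- padding (2B)
4..16  uid  (12B, 4-aligned)
16..17  state  (1B, 1-aligned)
17..18  -- padding (1B)
18..20  gid  (2B, 2-aligned)
20..24  cpu  (4B, 4-aligned)
24..26  pid  (2B, 2-aligned)
26..28  -- padding (2B)
28..32  prio  (4B, 4-aligned)

28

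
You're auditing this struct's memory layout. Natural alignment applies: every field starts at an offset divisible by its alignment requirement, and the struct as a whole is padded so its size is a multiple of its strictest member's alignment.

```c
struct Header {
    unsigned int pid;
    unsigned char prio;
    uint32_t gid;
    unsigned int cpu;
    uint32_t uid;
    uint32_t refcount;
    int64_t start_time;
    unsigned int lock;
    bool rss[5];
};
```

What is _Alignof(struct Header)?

8

member alignments: pid=4, prio=1, gid=4, cpu=4, uid=4, refcount=4, start_time=8, lock=4, rss=1
max = 8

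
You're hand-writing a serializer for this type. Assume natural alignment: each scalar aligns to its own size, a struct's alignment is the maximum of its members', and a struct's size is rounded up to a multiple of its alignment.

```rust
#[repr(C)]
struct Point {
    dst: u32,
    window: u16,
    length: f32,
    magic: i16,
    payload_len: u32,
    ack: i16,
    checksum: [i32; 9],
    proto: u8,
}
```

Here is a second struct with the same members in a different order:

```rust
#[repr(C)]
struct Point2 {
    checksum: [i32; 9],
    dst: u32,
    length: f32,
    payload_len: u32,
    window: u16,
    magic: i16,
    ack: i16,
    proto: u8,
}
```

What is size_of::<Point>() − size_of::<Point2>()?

@0: dst [4B, align 4] → 4
@4: window [2B, align 2] → 6
+2 pad (align 4)
@8: length [4B, align 4] → 12
@12: magic [2B, align 2] → 14
+2 pad (align 4)
@16: payload_len [4B, align 4] → 20
@20: ack [2B, align 2] → 22
+2 pad (align 4)
@24: checksum [36B, align 4] → 60
@60: proto [1B, align 1] → 61
+3 tail pad (align 4)
size 64, align 4
— Point2 —
@0: checksum [36B, align 4] → 36
@36: dst [4B, align 4] → 40
@40: length [4B, align 4] → 44
@44: payload_len [4B, align 4] → 48
@48: window [2B, align 2] → 50
@50: magic [2B, align 2] → 52
@52: ack [2B, align 2] → 54
@54: proto [1B, align 1] → 55
+1 tail pad (align 4)
size 56, align 4
64 − 56 = 8

8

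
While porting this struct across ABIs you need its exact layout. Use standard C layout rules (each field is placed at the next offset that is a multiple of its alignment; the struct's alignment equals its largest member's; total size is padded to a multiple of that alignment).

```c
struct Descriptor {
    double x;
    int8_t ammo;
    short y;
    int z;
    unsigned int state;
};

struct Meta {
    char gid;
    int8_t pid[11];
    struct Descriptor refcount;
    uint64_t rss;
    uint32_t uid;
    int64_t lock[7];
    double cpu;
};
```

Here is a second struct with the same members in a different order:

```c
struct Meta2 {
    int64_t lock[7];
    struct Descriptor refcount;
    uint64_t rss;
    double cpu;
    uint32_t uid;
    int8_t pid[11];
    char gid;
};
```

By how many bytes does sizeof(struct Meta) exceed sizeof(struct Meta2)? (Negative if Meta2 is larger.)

Descriptor: 0..8  x  (8B, 8-aligned); 8..9  ammo  (1B, 1-aligned); 9..10  -- padding (1B); 10..12  y  (2B, 2-aligned); 12..16  z  (4B, 4-aligned); 16..20  state  (4B, 4-aligned); 20..24  -- tail padding (4B); sizeof = 24, alignof = 8
0..1  gid  (1B, 1-aligned)
1..12  pid  (11B, 1-aligned)
12..16  -- padding (4B)
16..40  refcount  (24B, 8-aligned)
40..48  rss  (8B, 8-aligned)
48..52  uid  (4B, 4-aligned)
52..56  -- padding (4B)
56..112  lock  (56B, 8-aligned)
112..120  cpu  (8B, 8-aligned)
sizeof = 120, alignof = 8
— Meta2 —
0..56  lock  (56B, 8-aligned)
56..80  refcount  (24B, 8-aligned)
80..88  rss  (8B, 8-aligned)
88..96  cpu  (8B, 8-aligned)
96..100  uid  (4B, 4-aligned)
100..111  pid  (11B, 1-aligned)
111..112  gid  (1B, 1-aligned)
sizeof = 112, alignof = 8
120 − 112 = 8

8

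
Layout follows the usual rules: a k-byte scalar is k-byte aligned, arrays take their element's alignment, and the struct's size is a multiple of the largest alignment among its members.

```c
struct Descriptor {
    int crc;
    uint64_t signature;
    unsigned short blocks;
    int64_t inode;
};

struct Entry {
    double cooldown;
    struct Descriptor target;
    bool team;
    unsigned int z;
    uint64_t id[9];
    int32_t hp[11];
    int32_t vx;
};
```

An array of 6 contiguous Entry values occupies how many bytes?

Descriptor: crc at 0 (size 4, align 4) → ends 4; pad 4 to align 8 for signature; signature at 8 (size 8, align 8) → ends 16; blocks at 16 (size 2, align 2) → ends 18; pad 6 to align 8 for inode; inode at 24 (size 8, align 8) → ends 32; total 32 bytes, alignment 8
cooldown at 0 (size 8, align 8) → ends 8
target at 8 (size 32, align 8) → ends 40
team at 40 (size 1, align 1) → ends 41
pad 3 to align 4 for z
z at 44 (size 4, align 4) → ends 48
id at 48 (size 72, align 8) → ends 120
hp at 120 (size 44, align 4) → ends 164
vx at 164 (size 4, align 4) → ends 168
total 168 bytes, alignment 8
array of 6: 6 × 168 = 1008

1008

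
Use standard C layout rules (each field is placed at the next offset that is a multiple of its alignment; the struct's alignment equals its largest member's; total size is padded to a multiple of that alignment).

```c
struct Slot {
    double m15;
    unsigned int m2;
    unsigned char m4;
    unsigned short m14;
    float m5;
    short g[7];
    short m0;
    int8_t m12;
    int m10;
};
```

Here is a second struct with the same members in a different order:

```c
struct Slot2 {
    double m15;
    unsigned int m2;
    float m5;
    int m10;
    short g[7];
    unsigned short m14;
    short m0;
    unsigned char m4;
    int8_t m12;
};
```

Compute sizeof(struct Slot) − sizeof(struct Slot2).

m15 at 0 (size 8, align 8) → ends 8
m2 at 8 (size 4, align 4) → ends 12
m4 at 12 (size 1, align 1) → ends 13
pad 1 to align 2 for m14
m14 at 14 (size 2, align 2) → ends 16
m5 at 16 (size 4, align 4) → ends 20
g at 20 (size 14, align 2) → ends 34
m0 at 34 (size 2, align 2) → ends 36
m12 at 36 (size 1, align 1) → ends 37
pad 3 to align 4 for m10
m10 at 40 (size 4, align 4) → ends 44
tail pad 4 to reach multiple of 8
total 48 bytes, alignment 8
— Slot2 —
m15 at 0 (size 8, align 8) → ends 8
m2 at 8 (size 4, align 4) → ends 12
m5 at 12 (size 4, align 4) → ends 16
m10 at 16 (size 4, align 4) → ends 20
g at 20 (size 14, align 2) → ends 34
m14 at 34 (size 2, align 2) → ends 36
m0 at 36 (size 2, align 2) → ends 38
m4 at 38 (size 1, align 1) → ends 39
m12 at 39 (size 1, align 1) → ends 40
total 40 bytes, alignment 8
48 − 40 = 8

8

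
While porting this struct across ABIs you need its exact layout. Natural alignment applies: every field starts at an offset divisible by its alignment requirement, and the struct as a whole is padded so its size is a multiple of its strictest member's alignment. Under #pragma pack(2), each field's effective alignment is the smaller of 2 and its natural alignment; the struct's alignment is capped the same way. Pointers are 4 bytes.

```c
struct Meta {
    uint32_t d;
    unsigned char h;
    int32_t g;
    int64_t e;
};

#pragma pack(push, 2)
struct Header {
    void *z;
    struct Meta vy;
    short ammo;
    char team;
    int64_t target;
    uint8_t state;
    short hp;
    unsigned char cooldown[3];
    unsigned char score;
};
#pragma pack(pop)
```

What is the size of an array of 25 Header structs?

1200

Meta: @0: d [4B, align 4] → 4; @4: h [1B, align 1] → 5; +3 pad (align 4); @8: g [4B, align 4] → 12; +4 pad (align 8); @16: e [8B, align 8] → 24; size 24, align 8
@0: z [4B, align 2] → 4
@4: vy [24B, align 2] → 28
@28: ammo [2B, align 2] → 30
@30: team [1B, align 1] → 31
+1 pad (align 2)
@32: target [8B, align 2] → 40
@40: state [1B, align 1] → 41
+1 pad (align 2)
@42: hp [2B, align 2] → 44
@44: cooldown [3B, align 1] → 47
@47: score [1B, align 1] → 48
size 48, align 2
array of 25: 25 × 48 = 1200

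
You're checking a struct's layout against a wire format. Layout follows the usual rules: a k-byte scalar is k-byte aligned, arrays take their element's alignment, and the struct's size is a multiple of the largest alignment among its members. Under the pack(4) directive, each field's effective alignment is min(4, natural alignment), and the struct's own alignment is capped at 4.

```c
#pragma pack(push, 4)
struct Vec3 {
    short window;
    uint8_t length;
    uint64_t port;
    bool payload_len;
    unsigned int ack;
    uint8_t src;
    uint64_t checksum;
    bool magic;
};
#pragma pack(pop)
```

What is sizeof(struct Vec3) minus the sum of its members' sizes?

10

0..2  window  (2B, 2-aligned)
2..3  length  (1B, 1-aligned)
3..4  -- padding (1B)
4..12  port  (8B, 4-aligned)
12..13  payload_len  (1B, 1-aligned)
13..16  -- padding (3B)
16..20  ack  (4B, 4-aligned)
20..21  src  (1B, 1-aligned)
21..24  -- padding (3B)
24..32  checksum  (8B, 4-aligned)
32..33  magic  (1B, 1-aligned)
33..36  -- tail padding (3B)
sizeof = 36, alignof = 4
data bytes 26, size 36 → padding 10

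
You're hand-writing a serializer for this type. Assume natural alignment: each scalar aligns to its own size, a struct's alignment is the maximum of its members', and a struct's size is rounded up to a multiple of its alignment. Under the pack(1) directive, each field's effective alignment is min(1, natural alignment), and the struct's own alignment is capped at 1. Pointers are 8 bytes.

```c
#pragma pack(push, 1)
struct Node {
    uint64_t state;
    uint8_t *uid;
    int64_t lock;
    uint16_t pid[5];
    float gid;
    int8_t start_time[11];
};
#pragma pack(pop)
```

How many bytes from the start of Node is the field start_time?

38

0..8  state  (8B, 1-aligned)
8..16  uid  (8B, 1-aligned)
16..24  lock  (8B, 1-aligned)
24..34  pid  (10B, 1-aligned)
34..38  gid  (4B, 1-aligned)
38..49  start_time  (11B, 1-aligned)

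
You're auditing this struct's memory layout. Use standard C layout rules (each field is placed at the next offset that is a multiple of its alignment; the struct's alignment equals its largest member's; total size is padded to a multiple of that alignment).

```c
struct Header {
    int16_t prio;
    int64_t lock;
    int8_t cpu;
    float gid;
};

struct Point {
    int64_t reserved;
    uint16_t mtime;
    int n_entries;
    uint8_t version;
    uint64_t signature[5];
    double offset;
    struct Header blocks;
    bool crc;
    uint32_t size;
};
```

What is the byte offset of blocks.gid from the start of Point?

92

Header: 0..2  prio  (2B, 2-aligned); 2..8  -- padding (6B); 8..16  lock  (8B, 8-aligned); 16..17  cpu  (1B, 1-aligned); 17..20  -- padding (3B); 20..24  gid  (4B, 4-aligned); sizeof = 24, alignof = 8
0..8  reserved  (8B, 8-aligned)
8..10  mtime  (2B, 2-aligned)
10..12  -- padding (2B)
12..16  n_entries  (4B, 4-aligned)
16..17  version  (1B, 1-aligned)
17..24  -- padding (7B)
24..64  signature  (40B, 8-aligned)
64..72  offset  (8B, 8-aligned)
72..96  blocks  (24B, 8-aligned)
within Header: gid at 20
72 + 20 = 92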